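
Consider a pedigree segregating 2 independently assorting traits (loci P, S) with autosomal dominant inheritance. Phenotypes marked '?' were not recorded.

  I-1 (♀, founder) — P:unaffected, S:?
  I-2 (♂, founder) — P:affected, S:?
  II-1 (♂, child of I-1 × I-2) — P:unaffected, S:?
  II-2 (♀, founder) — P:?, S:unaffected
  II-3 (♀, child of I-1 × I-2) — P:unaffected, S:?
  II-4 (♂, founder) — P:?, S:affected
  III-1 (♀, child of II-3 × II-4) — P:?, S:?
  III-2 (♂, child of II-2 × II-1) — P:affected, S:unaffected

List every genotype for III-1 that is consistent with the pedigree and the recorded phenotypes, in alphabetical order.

III-1 ∈ {Pp SS, Pp Ss, Pp ss, pp SS, pp Ss, pp ss}

P/I-1 un ·: pp
P/I-2 aff ·: Pp
P/II-1 un I-1×I-2: pp
P/II-2 ? ·: Pp|PP
P/II-3 un I-1×I-2: pp
P/II-4 ? ·: pp|Pp|PP
P/III-1 ? II-3×II-4: pp|Pp
P/III-2 aff II-2×II-1: Pp
⇒ P over [I-1,I-2,II-1,II-2,II-3,II-4,III-1,III-2]: 8 consistent
S/I-1 ? ·: ss|Ss|SS
S/I-2 ? ·: ss|Ss|SS
S/II-1 ? I-1×I-2: ss|Ss
S/II-2 un ·: ss
S/II-3 ? I-1×I-2: ss|Ss|SS
S/II-4 aff ·: Ss|SS
S/III-1 ? II-3×II-4: ss|Ss|SS
S/III-2 un II-2×II-1: ss
⇒ S over [I-1,I-2,II-1,II-2,II-3,II-4,III-1,III-2]: 83 consistent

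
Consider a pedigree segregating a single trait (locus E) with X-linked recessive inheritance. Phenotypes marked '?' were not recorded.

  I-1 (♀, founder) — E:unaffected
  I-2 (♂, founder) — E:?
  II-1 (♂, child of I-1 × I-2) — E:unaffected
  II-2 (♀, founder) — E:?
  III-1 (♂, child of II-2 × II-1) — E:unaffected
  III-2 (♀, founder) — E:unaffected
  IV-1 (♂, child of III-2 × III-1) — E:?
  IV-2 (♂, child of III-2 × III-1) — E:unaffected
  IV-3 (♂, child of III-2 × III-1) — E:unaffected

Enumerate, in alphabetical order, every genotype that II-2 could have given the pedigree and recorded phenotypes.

E/I-1 un ·: X^EX^E|X^EX^e
E/I-2 ? ·: X^EY|X^eY
E/II-1 un I-1×I-2: X^EY
E/II-2 ? ·: X^EX^E|X^EX^e
E/III-1 un II-2×II-1: X^EY
E/III-2 un ·: X^EX^E|X^EX^e
E/IV-1 ? III-2×III-1: X^EY|X^eY
E/IV-2 un III-2×III-1: X^EY
E/IV-3 un III-2×III-1: X^EY
⇒ E over [I-1,I-2,II-1,II-2,III-1,III-2,IV-1,IV-2,IV-3]: 24 consistent

II-2 ∈ {X^EX^E, X^EX^e}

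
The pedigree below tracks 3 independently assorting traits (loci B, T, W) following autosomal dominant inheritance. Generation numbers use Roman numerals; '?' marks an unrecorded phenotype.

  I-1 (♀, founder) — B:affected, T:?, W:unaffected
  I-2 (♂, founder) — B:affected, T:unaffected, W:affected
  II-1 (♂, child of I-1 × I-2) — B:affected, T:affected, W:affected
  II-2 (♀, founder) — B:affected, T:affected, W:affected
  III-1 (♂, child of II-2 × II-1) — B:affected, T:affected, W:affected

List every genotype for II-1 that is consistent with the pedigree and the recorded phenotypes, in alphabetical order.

B/I-1 aff ·: Bb|BB
B/I-2 aff ·: Bb|BB
B/II-1 aff I-1×I-2: Bb|BB
B/II-2 aff ·: Bb|BB
B/III-1 aff II-2×II-1: Bb|BB
⇒ B over [I-1,I-2,II-1,II-2,III-1]: 24 consistent
T/I-1 ? ·: Tt|TT
T/I-2 un ·: tt
T/II-1 aff I-1×I-2: Tt
T/II-2 aff ·: Tt|TT
T/III-1 aff II-2×II-1: Tt|TT
⇒ T over [I-1,I-2,II-1,II-2,III-1]: 8 consistent
W/I-1 un ·: ww
W/I-2 aff ·: Ww|WW
W/II-1 aff I-1×I-2: Ww
W/II-2 aff ·: Ww|WW
W/III-1 aff II-2×II-1: Ww|WW
⇒ W over [I-1,I-2,II-1,II-2,III-1]: 8 consistent

II-1 ∈ {BB Tt Ww, Bb Tt Ww}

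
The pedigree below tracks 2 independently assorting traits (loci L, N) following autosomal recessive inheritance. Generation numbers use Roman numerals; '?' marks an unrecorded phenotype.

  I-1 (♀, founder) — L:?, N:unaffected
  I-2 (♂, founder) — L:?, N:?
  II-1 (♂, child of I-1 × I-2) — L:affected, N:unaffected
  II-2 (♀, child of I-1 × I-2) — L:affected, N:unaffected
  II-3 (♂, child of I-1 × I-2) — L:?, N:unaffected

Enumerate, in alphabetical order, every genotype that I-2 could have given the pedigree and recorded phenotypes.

L/I-1 ? ·: Ll|ll
L/I-2 ? ·: Ll|ll
L/II-1 aff I-1×I-2: ll
L/II-2 aff I-1×I-2: ll
L/II-3 ? I-1×I-2: LL|Ll|ll
⇒ L over [I-1,I-2,II-1,II-2,II-3]: 8 consistent
N/I-1 un ·: NN|Nn
N/I-2 ? ·: NN|Nn|nn
N/II-1 un I-1×I-2: NN|Nn
N/II-2 un I-1×I-2: NN|Nn
N/II-3 un I-1×I-2: NN|Nn
⇒ N over [I-1,I-2,II-1,II-2,II-3]: 27 consistent

I-2 ∈ {Ll NN, Ll Nn, Ll nn, ll NN, ll Nn, ll nn}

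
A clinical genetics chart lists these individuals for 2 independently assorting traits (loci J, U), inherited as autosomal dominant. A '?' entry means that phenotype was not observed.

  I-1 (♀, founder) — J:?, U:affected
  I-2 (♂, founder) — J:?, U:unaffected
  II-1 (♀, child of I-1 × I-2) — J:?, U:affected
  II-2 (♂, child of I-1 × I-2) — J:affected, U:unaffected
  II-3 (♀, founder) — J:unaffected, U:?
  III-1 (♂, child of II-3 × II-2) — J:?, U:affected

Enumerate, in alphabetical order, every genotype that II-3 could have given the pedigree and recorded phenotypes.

J/I-1 ? ·: jj|Jj|JJ
J/I-2 ? ·: jj|Jj|JJ
J/II-1 ? I-1×I-2: jj|Jj|JJ
J/II-2 aff I-1×I-2: Jj|JJ
J/II-3 un ·: jj
J/III-1 ? II-3×II-2: jj|Jj
⇒ J over [I-1,I-2,II-1,II-2,II-3,III-1]: 34 consistent
U/I-1 aff ·: Uu
U/I-2 un ·: uu
U/II-1 aff I-1×I-2: Uu
U/II-2 un I-1×I-2: uu
U/II-3 ? ·: Uu|UU
U/III-1 aff II-3×II-2: Uu
⇒ U over [I-1,I-2,II-1,II-2,II-3,III-1]: 2 consistent

II-3 ∈ {jj UU, jj Uu}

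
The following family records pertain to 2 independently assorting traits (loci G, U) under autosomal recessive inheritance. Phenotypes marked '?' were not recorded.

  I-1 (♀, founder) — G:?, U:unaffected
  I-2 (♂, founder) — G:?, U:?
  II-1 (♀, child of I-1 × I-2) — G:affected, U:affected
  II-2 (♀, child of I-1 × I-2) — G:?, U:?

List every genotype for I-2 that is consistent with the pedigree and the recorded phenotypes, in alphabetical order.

G/I-1 ? ·: Gg|gg
G/I-2 ? ·: Gg|gg
G/II-1 aff I-1×I-2: gg
G/II-2 ? I-1×I-2: GG|Gg|gg
⇒ G over [I-1,I-2,II-1,II-2]: 8 consistent
U/I-1 un ·: Uu
U/I-2 ? ·: Uu|uu
U/II-1 aff I-1×I-2: uu
U/II-2 ? I-1×I-2: UU|Uu|uu
⇒ U over [I-1,I-2,II-1,II-2]: 5 consistent

I-2 ∈ {Gg Uu, Gg uu, gg Uu, gg uu}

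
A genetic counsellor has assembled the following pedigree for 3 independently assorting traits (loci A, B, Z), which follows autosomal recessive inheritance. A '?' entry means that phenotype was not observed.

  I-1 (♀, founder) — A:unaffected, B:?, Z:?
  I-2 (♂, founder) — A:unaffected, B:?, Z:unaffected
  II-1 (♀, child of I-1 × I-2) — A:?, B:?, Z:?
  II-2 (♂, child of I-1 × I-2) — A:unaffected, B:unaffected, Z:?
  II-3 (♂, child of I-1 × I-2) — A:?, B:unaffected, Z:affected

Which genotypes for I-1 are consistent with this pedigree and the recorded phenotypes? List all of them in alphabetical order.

A/I-1 un ·: AA|Aa
A/I-2 un ·: AA|Aa
A/II-1 ? I-1×I-2: AA|Aa|aa
A/II-2 un I-1×I-2: AA|Aa
A/II-3 ? I-1×I-2: AA|Aa|aa
⇒ A over [I-1,I-2,II-1,II-2,II-3]: 35 consistent
B/I-1 ? ·: BB|Bb|bb
B/I-2 ? ·: BB|Bb|bb
B/II-1 ? I-1×I-2: BB|Bb|bb
B/II-2 un I-1×I-2: BB|Bb
B/II-3 un I-1×I-2: BB|Bb
⇒ B over [I-1,I-2,II-1,II-2,II-3]: 35 consistent
Z/I-1 ? ·: Zz|zz
Z/I-2 un ·: Zz
Z/II-1 ? I-1×I-2: ZZ|Zz|zz
Z/II-2 ? I-1×I-2: ZZ|Zz|zz
Z/II-3 aff I-1×I-2: zz
⇒ Z over [I-1,I-2,II-1,II-2,II-3]: 13 consistent

I-1 ∈ {AA BB Zz, AA BB zz, AA Bb Zz, AA Bb zz, AA bb Zz, AA bb zz, Aa BB Zz, Aa BB zz, Aa Bb Zz, Aa Bb zz, Aa bb Zz, Aa bb zz}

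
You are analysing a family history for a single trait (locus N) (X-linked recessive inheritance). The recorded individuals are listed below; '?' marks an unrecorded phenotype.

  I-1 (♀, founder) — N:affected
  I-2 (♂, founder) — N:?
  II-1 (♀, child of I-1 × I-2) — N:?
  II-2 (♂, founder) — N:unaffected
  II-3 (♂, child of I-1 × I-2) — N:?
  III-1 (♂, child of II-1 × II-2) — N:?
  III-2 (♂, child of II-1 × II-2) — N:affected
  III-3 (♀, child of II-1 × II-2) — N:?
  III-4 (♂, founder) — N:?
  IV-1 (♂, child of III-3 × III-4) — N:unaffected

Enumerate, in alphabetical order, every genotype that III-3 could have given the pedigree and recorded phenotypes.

III-3 ∈ {X^NX^N, X^NX^n}

N/I-1 aff ·: X^nX^n
N/I-2 ? ·: X^NY|X^nY
N/II-1 ? I-1×I-2: X^NX^n|X^nX^n
N/II-2 un ·: X^NY
N/II-3 ? I-1×I-2: X^nY
N/III-1 ? II-1×II-2: X^NY|X^nY
N/III-2 aff II-1×II-2: X^nY
N/III-3 ? II-1×II-2: X^NX^N|X^NX^n
N/III-4 ? ·: X^NY|X^nY
N/IV-1 un III-3×III-4: X^NY
⇒ N over [I-1,I-2,II-1,II-2,II-3,III-1,III-2,III-3,III-4,IV-1]: 10 consistent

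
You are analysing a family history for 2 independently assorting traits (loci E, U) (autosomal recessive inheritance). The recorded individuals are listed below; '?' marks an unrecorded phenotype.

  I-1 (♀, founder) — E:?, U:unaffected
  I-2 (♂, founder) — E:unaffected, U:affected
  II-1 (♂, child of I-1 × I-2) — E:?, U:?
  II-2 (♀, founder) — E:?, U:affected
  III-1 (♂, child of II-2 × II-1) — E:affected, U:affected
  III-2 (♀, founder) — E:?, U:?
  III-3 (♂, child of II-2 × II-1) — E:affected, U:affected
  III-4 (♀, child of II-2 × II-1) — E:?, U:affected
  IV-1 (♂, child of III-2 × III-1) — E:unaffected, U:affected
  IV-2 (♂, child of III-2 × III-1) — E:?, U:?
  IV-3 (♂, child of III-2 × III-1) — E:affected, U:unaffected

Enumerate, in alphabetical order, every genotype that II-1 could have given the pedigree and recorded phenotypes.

II-1 ∈ {Ee Uu, Ee uu, ee Uu, ee uu}

E/I-1 ? ·: EE|Ee|ee
E/I-2 un ·: EE|Ee
E/II-1 ? I-1×I-2: Ee|ee
E/II-2 ? ·: Ee|ee
E/III-1 aff II-2×II-1: ee
E/III-2 ? ·: Ee
E/III-3 aff II-2×II-1: ee
E/III-4 ? II-2×II-1: EE|Ee|ee
E/IV-1 un III-2×III-1: Ee
E/IV-2 ? III-2×III-1: Ee|ee
E/IV-3 aff III-2×III-1: ee
⇒ E over [I-1,I-2,II-1,II-2,III-1,III-2,III-3,III-4,IV-1,IV-2,IV-3]: 62 consistent
U/I-1 un ·: UU|Uu
U/I-2 aff ·: uu
U/II-1 ? I-1×I-2: Uu|uu
U/II-2 aff ·: uu
U/III-1 aff II-2×II-1: uu
U/III-2 ? ·: Uu
U/III-3 aff II-2×II-1: uu
U/III-4 aff II-2×II-1: uu
U/IV-1 aff III-2×III-1: uu
U/IV-2 ? III-2×III-1: Uu|uu
U/IV-3 un III-2×III-1: Uu
⇒ U over [I-1,I-2,II-1,II-2,III-1,III-2,III-3,III-4,IV-1,IV-2,IV-3]: 6 consistent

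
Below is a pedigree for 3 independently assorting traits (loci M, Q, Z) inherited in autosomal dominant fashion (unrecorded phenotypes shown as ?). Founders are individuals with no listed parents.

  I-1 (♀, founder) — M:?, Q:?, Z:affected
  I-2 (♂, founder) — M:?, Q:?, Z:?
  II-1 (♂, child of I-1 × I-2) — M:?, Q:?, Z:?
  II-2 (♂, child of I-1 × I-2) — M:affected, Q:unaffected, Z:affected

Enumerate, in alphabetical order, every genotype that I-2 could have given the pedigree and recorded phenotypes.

M/I-1 ? ·: mm|Mm|MM
M/I-2 ? ·: mm|Mm|MM
M/II-1 ? I-1×I-2: mm|Mm|MM
M/II-2 aff I-1×I-2: Mm|MM
⇒ M over [I-1,I-2,II-1,II-2]: 21 consistent
Q/I-1 ? ·: qq|Qq
Q/I-2 ? ·: qq|Qq
Q/II-1 ? I-1×I-2: qq|Qq|QQ
Q/II-2 un I-1×I-2: qq
⇒ Q over [I-1,I-2,II-1,II-2]: 8 consistent
Z/I-1 aff ·: Zz|ZZ
Z/I-2 ? ·: zz|Zz|ZZ
Z/II-1 ? I-1×I-2: zz|Zz|ZZ
Z/II-2 aff I-1×I-2: Zz|ZZ
⇒ Z over [I-1,I-2,II-1,II-2]: 18 consistent

I-2 ∈ {MM Qq ZZ, MM Qq Zz, MM Qq zz, MM qq ZZ, MM qq Zz, MM qq zz, Mm Qq ZZ, Mm Qq Zz, Mm Qq zz, Mm qq ZZ, Mm qq Zz, Mm qq zz, mm Qq ZZ, mm Qq Zz, mm Qq zz, mm qq ZZ, mm qq Zz, mm qq zz}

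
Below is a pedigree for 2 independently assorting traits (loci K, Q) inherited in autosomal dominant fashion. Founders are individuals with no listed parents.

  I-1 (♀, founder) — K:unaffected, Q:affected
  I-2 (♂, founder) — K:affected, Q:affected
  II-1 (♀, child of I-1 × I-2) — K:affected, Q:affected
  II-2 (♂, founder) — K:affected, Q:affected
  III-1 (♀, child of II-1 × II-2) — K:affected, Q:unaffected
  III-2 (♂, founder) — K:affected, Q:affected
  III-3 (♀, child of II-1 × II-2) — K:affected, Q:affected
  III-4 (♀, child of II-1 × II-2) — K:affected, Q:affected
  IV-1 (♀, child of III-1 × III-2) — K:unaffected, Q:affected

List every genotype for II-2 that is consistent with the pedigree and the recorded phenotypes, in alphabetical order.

K/I-1 un ·: kk
K/I-2 aff ·: Kk|KK
K/II-1 aff I-1×I-2: Kk
K/II-2 aff ·: Kk|KK
K/III-1 aff II-1×II-2: Kk
K/III-2 aff ·: Kk
K/III-3 aff II-1×II-2: Kk|KK
K/III-4 aff II-1×II-2: Kk|KK
K/IV-1 un III-1×III-2: kk
⇒ K over [I-1,I-2,II-1,II-2,III-1,III-2,III-3,III-4,IV-1]: 16 consistent
Q/I-1 aff ·: Qq|QQ
Q/I-2 aff ·: Qq|QQ
Q/II-1 aff I-1×I-2: Qq
Q/II-2 aff ·: Qq
Q/III-1 un II-1×II-2: qq
Q/III-2 aff ·: Qq|QQ
Q/III-3 aff II-1×II-2: Qq|QQ
Q/III-4 aff II-1×II-2: Qq|QQ
Q/IV-1 aff III-1×III-2: Qq
⇒ Q over [I-1,I-2,II-1,II-2,III-1,III-2,III-3,III-4,IV-1]: 24 consistent

II-2 ∈ {KK Qq, Kk Qq}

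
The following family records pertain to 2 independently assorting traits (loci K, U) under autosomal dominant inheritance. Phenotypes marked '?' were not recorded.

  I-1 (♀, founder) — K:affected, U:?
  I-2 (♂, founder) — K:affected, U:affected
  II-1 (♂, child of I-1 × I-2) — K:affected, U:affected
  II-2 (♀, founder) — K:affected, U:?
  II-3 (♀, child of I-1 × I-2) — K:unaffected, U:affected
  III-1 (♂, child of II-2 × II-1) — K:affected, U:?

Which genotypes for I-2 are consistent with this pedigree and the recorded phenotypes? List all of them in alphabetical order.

I-2 ∈ {Kk UU, Kk Uu}

K/I-1 aff ·: Kk
K/I-2 aff ·: Kk
K/II-1 aff I-1×I-2: Kk|KK
K/II-2 aff ·: Kk|KK
K/II-3 un I-1×I-2: kk
K/III-1 aff II-2×II-1: Kk|KK
⇒ K over [I-1,I-2,II-1,II-2,II-3,III-1]: 7 consistent
U/I-1 ? ·: uu|Uu|UU
U/I-2 aff ·: Uu|UU
U/II-1 aff I-1×I-2: Uu|UU
U/II-2 ? ·: uu|Uu|UU
U/II-3 aff I-1×I-2: Uu|UU
U/III-1 ? II-2×II-1: uu|Uu|UU
⇒ U over [I-1,I-2,II-1,II-2,II-3,III-1]: 84 consistent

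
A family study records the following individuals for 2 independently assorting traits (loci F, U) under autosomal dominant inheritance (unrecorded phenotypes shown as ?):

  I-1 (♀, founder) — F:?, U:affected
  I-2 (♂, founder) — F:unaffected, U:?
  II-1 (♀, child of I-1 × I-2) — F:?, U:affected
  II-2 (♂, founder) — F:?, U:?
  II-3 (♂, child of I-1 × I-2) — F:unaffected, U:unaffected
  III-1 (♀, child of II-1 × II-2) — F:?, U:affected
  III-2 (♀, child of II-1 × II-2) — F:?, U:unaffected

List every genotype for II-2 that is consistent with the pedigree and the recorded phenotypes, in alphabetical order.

F/I-1 ? ·: ff|Ff
F/I-2 un ·: ff
F/II-1 ? I-1×I-2: ff|Ff
F/II-2 ? ·: ff|Ff|FF
F/II-3 un I-1×I-2: ff
F/III-1 ? II-1×II-2: ff|Ff|FF
F/III-2 ? II-1×II-2: ff|Ff|FF
⇒ F over [I-1,I-2,II-1,II-2,II-3,III-1,III-2]: 29 consistent
U/I-1 aff ·: Uu
U/I-2 ? ·: uu|Uu
U/II-1 aff I-1×I-2: Uu
U/II-2 ? ·: uu|Uu
U/II-3 un I-1×I-2: uu
U/III-1 aff II-1×II-2: Uu|UU
U/III-2 un II-1×II-2: uu
⇒ U over [I-1,I-2,II-1,II-2,II-3,III-1,III-2]: 6 consistent

II-2 ∈ {FF Uu, FF uu, Ff Uu, Ff uu, ff Uu, ff uu}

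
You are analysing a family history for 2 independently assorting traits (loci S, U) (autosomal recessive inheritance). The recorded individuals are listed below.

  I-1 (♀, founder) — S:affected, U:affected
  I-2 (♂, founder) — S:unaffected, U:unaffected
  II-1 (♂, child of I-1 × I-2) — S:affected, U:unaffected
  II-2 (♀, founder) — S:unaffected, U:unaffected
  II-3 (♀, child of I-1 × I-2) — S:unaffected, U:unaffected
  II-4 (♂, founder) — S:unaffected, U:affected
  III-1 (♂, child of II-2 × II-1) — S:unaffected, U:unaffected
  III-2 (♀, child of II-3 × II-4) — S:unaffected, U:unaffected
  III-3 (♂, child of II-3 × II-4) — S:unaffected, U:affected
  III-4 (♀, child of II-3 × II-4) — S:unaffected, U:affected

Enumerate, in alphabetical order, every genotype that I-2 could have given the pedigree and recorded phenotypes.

I-2 ∈ {Ss UU, Ss Uu}

S/I-1 aff ·: ss
S/I-2 un ·: Ss
S/II-1 aff I-1×I-2: ss
S/II-2 un ·: SS|Ss
S/II-3 un I-1×I-2: Ss
S/II-4 un ·: SS|Ss
S/III-1 un II-2×II-1: Ss
S/III-2 un II-3×II-4: SS|Ss
S/III-3 un II-3×II-4: SS|Ss
S/III-4 un II-3×II-4: SS|Ss
⇒ S over [I-1,I-2,II-1,II-2,II-3,II-4,III-1,III-2,III-3,III-4]: 32 consistent
U/I-1 aff ·: uu
U/I-2 un ·: UU|Uu
U/II-1 un I-1×I-2: Uu
U/II-2 un ·: UU|Uu
U/II-3 un I-1×I-2: Uu
U/II-4 aff ·: uu
U/III-1 un II-2×II-1: UU|Uu
U/III-2 un II-3×II-4: Uu
U/III-3 aff II-3×II-4: uu
U/III-4 aff II-3×II-4: uu
⇒ U over [I-1,I-2,II-1,II-2,II-3,II-4,III-1,III-2,III-3,III-4]: 8 consistent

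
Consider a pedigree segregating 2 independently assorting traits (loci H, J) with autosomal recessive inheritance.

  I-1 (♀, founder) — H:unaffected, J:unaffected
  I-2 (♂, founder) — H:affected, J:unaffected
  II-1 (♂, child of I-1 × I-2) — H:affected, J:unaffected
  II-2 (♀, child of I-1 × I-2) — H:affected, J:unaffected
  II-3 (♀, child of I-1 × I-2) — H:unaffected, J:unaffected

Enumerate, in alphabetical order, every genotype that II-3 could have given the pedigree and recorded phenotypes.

II-3 ∈ {Hh JJ, Hh Jj}

H/I-1 un ·: Hh
H/I-2 aff ·: hh
H/II-1 aff I-1×I-2: hh
H/II-2 aff I-1×I-2: hh
H/II-3 un I-1×I-2: Hh
⇒ H over [I-1,I-2,II-1,II-2,II-3]: 1 consistent
J/I-1 un ·: JJ|Jj
J/I-2 un ·: JJ|Jj
J/II-1 un I-1×I-2: JJ|Jj
J/II-2 un I-1×I-2: JJ|Jj
J/II-3 un I-1×I-2: JJ|Jj
⇒ J over [I-1,I-2,II-1,II-2,II-3]: 25 consistent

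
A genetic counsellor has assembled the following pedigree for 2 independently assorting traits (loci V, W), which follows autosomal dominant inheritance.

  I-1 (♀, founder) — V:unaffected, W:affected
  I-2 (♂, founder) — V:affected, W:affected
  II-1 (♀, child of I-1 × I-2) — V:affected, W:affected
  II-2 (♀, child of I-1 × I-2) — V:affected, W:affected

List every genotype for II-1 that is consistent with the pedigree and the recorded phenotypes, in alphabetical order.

II-1 ∈ {Vv WW, Vv Ww}

V/I-1 un ·: vv
V/I-2 aff ·: Vv|VV
V/II-1 aff I-1×I-2: Vv
V/II-2 aff I-1×I-2: Vv
⇒ V over [I-1,I-2,II-1,II-2]: 2 consistent
W/I-1 aff ·: Ww|WW
W/I-2 aff ·: Ww|WW
W/II-1 aff I-1×I-2: Ww|WW
W/II-2 aff I-1×I-2: Ww|WW
⇒ W over [I-1,I-2,II-1,II-2]: 13 consistent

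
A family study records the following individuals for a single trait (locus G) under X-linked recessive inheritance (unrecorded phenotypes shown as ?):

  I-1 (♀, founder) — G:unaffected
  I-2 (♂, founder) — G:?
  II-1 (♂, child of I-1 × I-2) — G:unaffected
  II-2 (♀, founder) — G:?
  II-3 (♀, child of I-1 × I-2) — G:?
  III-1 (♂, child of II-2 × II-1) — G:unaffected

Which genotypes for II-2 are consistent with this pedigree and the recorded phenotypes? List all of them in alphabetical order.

G/I-1 un ·: X^GX^G|X^GX^g
G/I-2 ? ·: X^GY|X^gY
G/II-1 un I-1×I-2: X^GY
G/II-2 ? ·: X^GX^G|X^GX^g
G/II-3 ? I-1×I-2: X^GX^G|X^GX^g|X^gX^g
G/III-1 un II-2×II-1: X^GY
⇒ G over [I-1,I-2,II-1,II-2,II-3,III-1]: 12 consistent

II-2 ∈ {X^GX^G, X^GX^g}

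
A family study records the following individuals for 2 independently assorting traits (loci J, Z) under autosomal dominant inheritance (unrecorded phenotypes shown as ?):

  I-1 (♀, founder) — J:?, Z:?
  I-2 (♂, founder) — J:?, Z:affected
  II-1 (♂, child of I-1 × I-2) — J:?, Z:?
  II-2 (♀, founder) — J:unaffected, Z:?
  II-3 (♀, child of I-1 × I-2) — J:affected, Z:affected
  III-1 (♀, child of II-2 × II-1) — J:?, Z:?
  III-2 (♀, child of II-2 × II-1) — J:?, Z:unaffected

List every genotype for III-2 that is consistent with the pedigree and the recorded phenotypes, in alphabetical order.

III-2 ∈ {Jj zz, jj zz}

J/I-1 ? ·: jj|Jj|JJ
J/I-2 ? ·: jj|Jj|JJ
J/II-1 ? I-1×I-2: jj|Jj|JJ
J/II-2 un ·: jj
J/II-3 aff I-1×I-2: Jj|JJ
J/III-1 ? II-2×II-1: jj|Jj
J/III-2 ? II-2×II-1: jj|Jj
⇒ J over [I-1,I-2,II-1,II-2,II-3,III-1,III-2]: 51 consistent
Z/I-1 ? ·: zz|Zz|ZZ
Z/I-2 aff ·: Zz|ZZ
Z/II-1 ? I-1×I-2: zz|Zz
Z/II-2 ? ·: zz|Zz
Z/II-3 aff I-1×I-2: Zz|ZZ
Z/III-1 ? II-2×II-1: zz|Zz|ZZ
Z/III-2 un II-2×II-1: zz
⇒ Z over [I-1,I-2,II-1,II-2,II-3,III-1,III-2]: 49 consistent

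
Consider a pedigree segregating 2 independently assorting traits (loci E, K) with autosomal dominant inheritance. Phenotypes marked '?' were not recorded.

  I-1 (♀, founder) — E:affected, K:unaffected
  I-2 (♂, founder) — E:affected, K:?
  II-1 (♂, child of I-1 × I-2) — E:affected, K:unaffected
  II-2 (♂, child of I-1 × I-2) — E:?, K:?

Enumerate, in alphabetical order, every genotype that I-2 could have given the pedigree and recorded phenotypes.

I-2 ∈ {EE Kk, EE kk, Ee Kk, Ee kk}

E/I-1 aff ·: Ee|EE
E/I-2 aff ·: Ee|EE
E/II-1 aff I-1×I-2: Ee|EE
E/II-2 ? I-1×I-2: ee|Ee|EE
⇒ E over [I-1,I-2,II-1,II-2]: 15 consistent
K/I-1 un ·: kk
K/I-2 ? ·: kk|Kk
K/II-1 un I-1×I-2: kk
K/II-2 ? I-1×I-2: kk|Kk
⇒ K over [I-1,I-2,II-1,II-2]: 3 consistent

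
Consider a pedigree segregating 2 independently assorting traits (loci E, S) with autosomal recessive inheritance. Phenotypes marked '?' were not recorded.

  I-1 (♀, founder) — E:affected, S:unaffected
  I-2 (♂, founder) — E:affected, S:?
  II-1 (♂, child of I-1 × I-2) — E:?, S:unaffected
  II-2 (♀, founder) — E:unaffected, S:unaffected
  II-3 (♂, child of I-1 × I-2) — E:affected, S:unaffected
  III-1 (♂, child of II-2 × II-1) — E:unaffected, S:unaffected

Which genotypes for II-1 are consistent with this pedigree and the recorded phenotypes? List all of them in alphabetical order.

II-1 ∈ {ee SS, ee Ss}

E/I-1 aff ·: ee
E/I-2 aff ·: ee
E/II-1 ? I-1×I-2: ee
E/II-2 un ·: EE|Ee
E/II-3 aff I-1×I-2: ee
E/III-1 un II-2×II-1: Ee
⇒ E over [I-1,I-2,II-1,II-2,II-3,III-1]: 2 consistent
S/I-1 un ·: SS|Ss
S/I-2 ? ·: SS|Ss|ss
S/II-1 un I-1×I-2: SS|Ss
S/II-2 un ·: SS|Ss
S/II-3 un I-1×I-2: SS|Ss
S/III-1 un II-2×II-1: SS|Ss
⇒ S over [I-1,I-2,II-1,II-2,II-3,III-1]: 53 consistent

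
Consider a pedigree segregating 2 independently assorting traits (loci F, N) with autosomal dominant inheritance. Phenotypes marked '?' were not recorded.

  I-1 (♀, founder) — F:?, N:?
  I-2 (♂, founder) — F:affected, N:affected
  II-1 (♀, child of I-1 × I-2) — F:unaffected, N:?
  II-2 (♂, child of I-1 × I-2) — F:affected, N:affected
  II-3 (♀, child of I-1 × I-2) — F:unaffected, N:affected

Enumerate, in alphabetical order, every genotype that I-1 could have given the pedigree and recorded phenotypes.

F/I-1 ? ·: ff|Ff
F/I-2 aff ·: Ff
F/II-1 un I-1×I-2: ff
F/II-2 aff I-1×I-2: Ff|FF
F/II-3 un I-1×I-2: ff
⇒ F over [I-1,I-2,II-1,II-2,II-3]: 3 consistent
N/I-1 ? ·: nn|Nn|NN
N/I-2 aff ·: Nn|NN
N/II-1 ? I-1×I-2: nn|Nn|NN
N/II-2 aff I-1×I-2: Nn|NN
N/II-3 aff I-1×I-2: Nn|NN
⇒ N over [I-1,I-2,II-1,II-2,II-3]: 32 consistent

I-1 ∈ {Ff NN, Ff Nn, Ff nn, ff NN, ff Nn, ff nn}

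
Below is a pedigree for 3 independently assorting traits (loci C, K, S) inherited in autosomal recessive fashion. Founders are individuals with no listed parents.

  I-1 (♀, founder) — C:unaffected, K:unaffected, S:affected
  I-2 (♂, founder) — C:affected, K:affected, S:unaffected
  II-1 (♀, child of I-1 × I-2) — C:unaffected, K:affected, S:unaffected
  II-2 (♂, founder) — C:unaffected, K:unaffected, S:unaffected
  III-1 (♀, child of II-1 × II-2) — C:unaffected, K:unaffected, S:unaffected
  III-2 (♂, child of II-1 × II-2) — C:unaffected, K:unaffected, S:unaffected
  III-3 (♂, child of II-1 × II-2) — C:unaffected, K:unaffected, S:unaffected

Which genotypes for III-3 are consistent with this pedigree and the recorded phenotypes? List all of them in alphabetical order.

C/I-1 un ·: CC|Cc
C/I-2 aff ·: cc
C/II-1 un I-1×I-2: Cc
C/II-2 un ·: CC|Cc
C/III-1 un II-1×II-2: CC|Cc
C/III-2 un II-1×II-2: CC|Cc
C/III-3 un II-1×II-2: CC|Cc
⇒ C over [I-1,I-2,II-1,II-2,III-1,III-2,III-3]: 32 consistent
K/I-1 un ·: Kk
K/I-2 aff ·: kk
K/II-1 aff I-1×I-2: kk
K/II-2 un ·: KK|Kk
K/III-1 un II-1×II-2: Kk
K/III-2 un II-1×II-2: Kk
K/III-3 un II-1×II-2: Kk
⇒ K over [I-1,I-2,II-1,II-2,III-1,III-2,III-3]: 2 consistent
S/I-1 aff ·: ss
S/I-2 un ·: SS|Ss
S/II-1 un I-1×I-2: Ss
S/II-2 un ·: SS|Ss
S/III-1 un II-1×II-2: SS|Ss
S/III-2 un II-1×II-2: SS|Ss
S/III-3 un II-1×II-2: SS|Ss
⇒ S over [I-1,I-2,II-1,II-2,III-1,III-2,III-3]: 32 consistent

III-3 ∈ {CC Kk SS, CC Kk Ss, Cc Kk SS, Cc Kk Ss}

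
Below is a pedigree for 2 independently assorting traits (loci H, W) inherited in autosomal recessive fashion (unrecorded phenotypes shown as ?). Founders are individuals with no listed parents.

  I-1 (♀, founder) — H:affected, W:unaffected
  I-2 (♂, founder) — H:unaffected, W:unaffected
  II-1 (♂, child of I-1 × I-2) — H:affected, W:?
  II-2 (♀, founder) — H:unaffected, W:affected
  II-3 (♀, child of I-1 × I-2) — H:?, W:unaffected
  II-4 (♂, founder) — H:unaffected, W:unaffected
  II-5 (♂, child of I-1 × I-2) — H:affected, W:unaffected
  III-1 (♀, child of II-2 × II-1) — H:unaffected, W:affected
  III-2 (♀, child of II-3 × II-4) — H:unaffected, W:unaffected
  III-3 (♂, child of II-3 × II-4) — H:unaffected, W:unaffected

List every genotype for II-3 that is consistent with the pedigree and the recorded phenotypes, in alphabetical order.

II-3 ∈ {Hh WW, Hh Ww, hh WW, hh Ww}

H/I-1 aff ·: hh
H/I-2 un ·: Hh
H/II-1 aff I-1×I-2: hh
H/II-2 un ·: HH|Hh
H/II-3 ? I-1×I-2: Hh|hh
H/II-4 un ·: HH|Hh
H/II-5 aff I-1×I-2: hh
H/III-1 un II-2×II-1: Hh
H/III-2 un II-3×II-4: HH|Hh
H/III-3 un II-3×II-4: HH|Hh
⇒ H over [I-1,I-2,II-1,II-2,II-3,II-4,II-5,III-1,III-2,III-3]: 20 consistent
W/I-1 un ·: WW|Ww
W/I-2 un ·: WW|Ww
W/II-1 ? I-1×I-2: Ww|ww
W/II-2 aff ·: ww
W/II-3 un I-1×I-2: WW|Ww
W/II-4 un ·: WW|Ww
W/II-5 un I-1×I-2: WW|Ww
W/III-1 aff II-2×II-1: ww
W/III-2 un II-3×II-4: WW|Ww
W/III-3 un II-3×II-4: WW|Ww
⇒ W over [I-1,I-2,II-1,II-2,II-3,II-4,II-5,III-1,III-2,III-3]: 104 consistent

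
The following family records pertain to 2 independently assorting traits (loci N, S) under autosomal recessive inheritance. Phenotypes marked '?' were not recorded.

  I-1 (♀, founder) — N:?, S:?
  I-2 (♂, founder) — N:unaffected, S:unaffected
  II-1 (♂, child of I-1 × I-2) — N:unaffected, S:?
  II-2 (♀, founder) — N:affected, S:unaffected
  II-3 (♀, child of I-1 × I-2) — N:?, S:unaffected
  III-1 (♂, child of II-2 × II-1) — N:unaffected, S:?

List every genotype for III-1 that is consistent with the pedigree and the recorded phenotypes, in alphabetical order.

N/I-1 ? ·: NN|Nn|nn
N/I-2 un ·: NN|Nn
N/II-1 un I-1×I-2: NN|Nn
N/II-2 aff ·: nn
N/II-3 ? I-1×I-2: NN|Nn|nn
N/III-1 un II-2×II-1: Nn
⇒ N over [I-1,I-2,II-1,II-2,II-3,III-1]: 18 consistent
S/I-1 ? ·: SS|Ss|ss
S/I-2 un ·: SS|Ss
S/II-1 ? I-1×I-2: SS|Ss|ss
S/II-2 un ·: SS|Ss
S/II-3 un I-1×I-2: SS|Ss
S/III-1 ? II-2×II-1: SS|Ss|ss
⇒ S over [I-1,I-2,II-1,II-2,II-3,III-1]: 70 consistent

III-1 ∈ {Nn SS, Nn Ss, Nn ss}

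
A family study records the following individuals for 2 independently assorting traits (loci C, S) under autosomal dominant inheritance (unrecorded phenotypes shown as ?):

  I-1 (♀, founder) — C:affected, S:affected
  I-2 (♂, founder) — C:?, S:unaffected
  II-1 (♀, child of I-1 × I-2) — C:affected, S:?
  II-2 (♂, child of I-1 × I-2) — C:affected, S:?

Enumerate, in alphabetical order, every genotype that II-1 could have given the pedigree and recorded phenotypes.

C/I-1 aff ·: Cc|CC
C/I-2 ? ·: cc|Cc|CC
C/II-1 aff I-1×I-2: Cc|CC
C/II-2 aff I-1×I-2: Cc|CC
⇒ C over [I-1,I-2,II-1,II-2]: 15 consistent
S/I-1 aff ·: Ss|SS
S/I-2 un ·: ss
S/II-1 ? I-1×I-2: ss|Ss
S/II-2 ? I-1×I-2: ss|Ss
⇒ S over [I-1,I-2,II-1,II-2]: 5 consistent

II-1 ∈ {CC Ss, CC ss, Cc Ss, Cc ss}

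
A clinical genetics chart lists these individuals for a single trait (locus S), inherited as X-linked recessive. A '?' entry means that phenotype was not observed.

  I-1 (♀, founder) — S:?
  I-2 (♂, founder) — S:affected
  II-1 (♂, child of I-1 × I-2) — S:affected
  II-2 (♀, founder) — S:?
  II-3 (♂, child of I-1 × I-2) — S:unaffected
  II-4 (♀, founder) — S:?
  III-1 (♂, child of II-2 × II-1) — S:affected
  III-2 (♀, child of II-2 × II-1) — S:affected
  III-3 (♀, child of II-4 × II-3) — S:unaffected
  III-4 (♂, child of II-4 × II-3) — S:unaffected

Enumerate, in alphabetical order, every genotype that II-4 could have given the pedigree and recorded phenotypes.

II-4 ∈ {X^SX^S, X^SX^s}

S/I-1 ? ·: X^SX^s
S/I-2 aff ·: X^sY
S/II-1 aff I-1×I-2: X^sY
S/II-2 ? ·: X^SX^s|X^sX^s
S/II-3 un I-1×I-2: X^SY
S/II-4 ? ·: X^SX^S|X^SX^s
S/III-1 aff II-2×II-1: X^sY
S/III-2 aff II-2×II-1: X^sX^s
S/III-3 un II-4×II-3: X^SX^S|X^SX^s
S/III-4 un II-4×II-3: X^SY
⇒ S over [I-1,I-2,II-1,II-2,II-3,II-4,III-1,III-2,III-3,III-4]: 6 consistent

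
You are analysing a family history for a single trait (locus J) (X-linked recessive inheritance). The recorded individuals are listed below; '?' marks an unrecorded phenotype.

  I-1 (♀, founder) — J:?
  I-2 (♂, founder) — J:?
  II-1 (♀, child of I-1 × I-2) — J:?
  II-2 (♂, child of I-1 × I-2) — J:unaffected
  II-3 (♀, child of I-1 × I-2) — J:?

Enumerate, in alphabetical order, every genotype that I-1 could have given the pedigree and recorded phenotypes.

J/I-1 ? ·: X^JX^J|X^JX^j
J/I-2 ? ·: X^JY|X^jY
J/II-1 ? I-1×I-2: X^JX^J|X^JX^j|X^jX^j
J/II-2 un I-1×I-2: X^JY
J/II-3 ? I-1×I-2: X^JX^J|X^JX^j|X^jX^j
⇒ J over [I-1,I-2,II-1,II-2,II-3]: 10 consistent

I-1 ∈ {X^JX^J, X^JX^j}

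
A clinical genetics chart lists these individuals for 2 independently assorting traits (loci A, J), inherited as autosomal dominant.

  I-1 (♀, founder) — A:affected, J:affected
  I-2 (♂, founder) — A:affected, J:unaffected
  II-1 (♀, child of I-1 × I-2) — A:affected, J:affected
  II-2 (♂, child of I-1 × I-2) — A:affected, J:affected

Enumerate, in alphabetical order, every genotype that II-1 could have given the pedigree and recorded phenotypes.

II-1 ∈ {AA Jj, Aa Jj}

A/I-1 aff ·: Aa|AA
A/I-2 aff ·: Aa|AA
A/II-1 aff I-1×I-2: Aa|AA
A/II-2 aff I-1×I-2: Aa|AA
⇒ A over [I-1,I-2,II-1,II-2]: 13 consistent
J/I-1 aff ·: Jj|JJ
J/I-2 un ·: jj
J/II-1 aff I-1×I-2: Jj
J/II-2 aff I-1×I-2: Jj
⇒ J over [I-1,I-2,II-1,II-2]: 2 consistent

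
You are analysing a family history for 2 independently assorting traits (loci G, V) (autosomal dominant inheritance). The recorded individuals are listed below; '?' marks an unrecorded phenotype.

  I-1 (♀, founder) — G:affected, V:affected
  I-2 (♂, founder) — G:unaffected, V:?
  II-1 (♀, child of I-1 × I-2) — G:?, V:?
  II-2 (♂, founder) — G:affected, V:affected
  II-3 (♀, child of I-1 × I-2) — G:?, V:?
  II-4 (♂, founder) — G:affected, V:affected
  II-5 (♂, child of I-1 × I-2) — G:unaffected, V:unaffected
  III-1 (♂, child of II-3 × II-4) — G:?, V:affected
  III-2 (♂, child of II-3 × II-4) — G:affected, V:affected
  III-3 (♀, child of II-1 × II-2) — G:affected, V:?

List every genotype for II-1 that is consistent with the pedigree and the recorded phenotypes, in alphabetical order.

II-1 ∈ {Gg VV, Gg Vv, Gg vv, gg VV, gg Vv, gg vv}

G/I-1 aff ·: Gg
G/I-2 un ·: gg
G/II-1 ? I-1×I-2: gg|Gg
G/II-2 aff ·: Gg|GG
G/II-3 ? I-1×I-2: gg|Gg
G/II-4 aff ·: Gg|GG
G/II-5 un I-1×I-2: gg
G/III-1 ? II-3×II-4: gg|Gg|GG
G/III-2 aff II-3×II-4: Gg|GG
G/III-3 aff II-1×II-2: Gg|GG
⇒ G over [I-1,I-2,II-1,II-2,II-3,II-4,II-5,III-1,III-2,III-3]: 78 consistent
V/I-1 aff ·: Vv
V/I-2 ? ·: vv|Vv
V/II-1 ? I-1×I-2: vv|Vv|VV
V/II-2 aff ·: Vv|VV
V/II-3 ? I-1×I-2: vv|Vv|VV
V/II-4 aff ·: Vv|VV
V/II-5 un I-1×I-2: vv
V/III-1 aff II-3×II-4: Vv|VV
V/III-2 aff II-3×II-4: Vv|VV
V/III-3 ? II-1×II-2: vv|Vv|VV
⇒ V over [I-1,I-2,II-1,II-2,II-3,II-4,II-5,III-1,III-2,III-3]: 245 consistent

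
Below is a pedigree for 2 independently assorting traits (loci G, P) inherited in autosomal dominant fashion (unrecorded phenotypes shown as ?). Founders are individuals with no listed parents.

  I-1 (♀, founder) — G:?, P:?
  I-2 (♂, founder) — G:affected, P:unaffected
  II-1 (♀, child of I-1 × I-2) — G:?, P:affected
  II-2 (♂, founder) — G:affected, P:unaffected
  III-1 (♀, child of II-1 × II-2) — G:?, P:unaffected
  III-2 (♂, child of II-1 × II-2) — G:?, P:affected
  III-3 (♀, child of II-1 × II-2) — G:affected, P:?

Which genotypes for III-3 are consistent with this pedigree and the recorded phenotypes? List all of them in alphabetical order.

III-3 ∈ {GG Pp, GG pp, Gg Pp, Gg pp}

G/I-1 ? ·: gg|Gg|GG
G/I-2 aff ·: Gg|GG
G/II-1 ? I-1×I-2: gg|Gg|GG
G/II-2 aff ·: Gg|GG
G/III-1 ? II-1×II-2: gg|Gg|GG
G/III-2 ? II-1×II-2: gg|Gg|GG
G/III-3 aff II-1×II-2: Gg|GG
⇒ G over [I-1,I-2,II-1,II-2,III-1,III-2,III-3]: 176 consistent
P/I-1 ? ·: Pp|PP
P/I-2 un ·: pp
P/II-1 aff I-1×I-2: Pp
P/II-2 un ·: pp
P/III-1 un II-1×II-2: pp
P/III-2 aff II-1×II-2: Pp
P/III-3 ? II-1×II-2: pp|Pp
⇒ P over [I-1,I-2,II-1,II-2,III-1,III-2,III-3]: 4 consistent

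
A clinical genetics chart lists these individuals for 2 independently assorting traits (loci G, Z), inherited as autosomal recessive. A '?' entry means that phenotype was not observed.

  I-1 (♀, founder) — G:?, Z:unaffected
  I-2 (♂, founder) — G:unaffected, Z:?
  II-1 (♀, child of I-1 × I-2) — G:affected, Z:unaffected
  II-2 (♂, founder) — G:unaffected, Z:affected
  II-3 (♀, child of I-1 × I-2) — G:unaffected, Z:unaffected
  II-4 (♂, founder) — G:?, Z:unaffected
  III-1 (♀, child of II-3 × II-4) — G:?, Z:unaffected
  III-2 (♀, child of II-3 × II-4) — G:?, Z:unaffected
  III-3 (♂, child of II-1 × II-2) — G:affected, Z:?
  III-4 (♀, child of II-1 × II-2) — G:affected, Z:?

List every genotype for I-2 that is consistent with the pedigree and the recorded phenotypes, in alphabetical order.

I-2 ∈ {Gg ZZ, Gg Zz, Gg zz}

G/I-1 ? ·: Gg|gg
G/I-2 un ·: Gg
G/II-1 aff I-1×I-2: gg
G/II-2 un ·: Gg
G/II-3 un I-1×I-2: GG|Gg
G/II-4 ? ·: GG|Gg|gg
G/III-1 ? II-3×II-4: GG|Gg|gg
G/III-2 ? II-3×II-4: GG|Gg|gg
G/III-3 aff II-1×II-2: gg
G/III-4 aff II-1×II-2: gg
⇒ G over [I-1,I-2,II-1,II-2,II-3,II-4,III-1,III-2,III-3,III-4]: 40 consistent
Z/I-1 un ·: ZZ|Zz
Z/I-2 ? ·: ZZ|Zz|zz
Z/II-1 un I-1×I-2: ZZ|Zz
Z/II-2 aff ·: zz
Z/II-3 un I-1×I-2: ZZ|Zz
Z/II-4 un ·: ZZ|Zz
Z/III-1 un II-3×II-4: ZZ|Zz
Z/III-2 un II-3×II-4: ZZ|Zz
Z/III-3 ? II-1×II-2: Zz|zz
Z/III-4 ? II-1×II-2: Zz|zz
⇒ Z over [I-1,I-2,II-1,II-2,II-3,II-4,III-1,III-2,III-3,III-4]: 264 consistent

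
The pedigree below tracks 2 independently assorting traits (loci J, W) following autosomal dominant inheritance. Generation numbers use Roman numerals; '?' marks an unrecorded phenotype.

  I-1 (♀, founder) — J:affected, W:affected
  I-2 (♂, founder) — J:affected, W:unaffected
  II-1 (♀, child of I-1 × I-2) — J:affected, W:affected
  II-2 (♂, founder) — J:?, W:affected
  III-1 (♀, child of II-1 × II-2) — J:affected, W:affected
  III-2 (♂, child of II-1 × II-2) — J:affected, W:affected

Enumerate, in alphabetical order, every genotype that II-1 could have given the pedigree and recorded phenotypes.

J/I-1 aff ·: Jj|JJ
J/I-2 aff ·: Jj|JJ
J/II-1 aff I-1×I-2: Jj|JJ
J/II-2 ? ·: jj|Jj|JJ
J/III-1 aff II-1×II-2: Jj|JJ
J/III-2 aff II-1×II-2: Jj|JJ
⇒ J over [I-1,I-2,II-1,II-2,III-1,III-2]: 51 consistent
W/I-1 aff ·: Ww|WW
W/I-2 un ·: ww
W/II-1 aff I-1×I-2: Ww
W/II-2 aff ·: Ww|WW
W/III-1 aff II-1×II-2: Ww|WW
W/III-2 aff II-1×II-2: Ww|WW
⇒ W over [I-1,I-2,II-1,II-2,III-1,III-2]: 16 consistent

II-1 ∈ {JJ Ww, Jj Ww}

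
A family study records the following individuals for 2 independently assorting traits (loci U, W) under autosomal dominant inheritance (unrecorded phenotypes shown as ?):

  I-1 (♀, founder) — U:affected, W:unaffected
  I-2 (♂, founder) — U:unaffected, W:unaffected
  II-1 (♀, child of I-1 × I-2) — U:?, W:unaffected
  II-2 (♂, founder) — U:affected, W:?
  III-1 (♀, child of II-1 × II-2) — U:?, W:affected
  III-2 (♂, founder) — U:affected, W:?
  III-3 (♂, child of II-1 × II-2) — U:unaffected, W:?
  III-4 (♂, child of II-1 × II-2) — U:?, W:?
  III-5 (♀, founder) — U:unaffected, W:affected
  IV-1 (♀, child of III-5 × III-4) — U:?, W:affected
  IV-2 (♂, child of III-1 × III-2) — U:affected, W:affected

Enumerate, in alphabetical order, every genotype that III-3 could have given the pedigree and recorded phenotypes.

III-3 ∈ {uu Ww, uu ww}

U/I-1 aff ·: Uu|UU
U/I-2 un ·: uu
U/II-1 ? I-1×I-2: uu|Uu
U/II-2 aff ·: Uu
U/III-1 ? II-1×II-2: uu|Uu|UU
U/III-2 aff ·: Uu|UU
U/III-3 un II-1×II-2: uu
U/III-4 ? II-1×II-2: uu|Uu|UU
U/III-5 un ·: uu
U/IV-1 ? III-5×III-4: uu|Uu
U/IV-2 aff III-1×III-2: Uu|UU
⇒ U over [I-1,I-2,II-1,II-2,III-1,III-2,III-3,III-4,III-5,IV-1,IV-2]: 90 consistent
W/I-1 un ·: ww
W/I-2 un ·: ww
W/II-1 un I-1×I-2: ww
W/II-2 ? ·: Ww|WW
W/III-1 aff II-1×II-2: Ww
W/III-2 ? ·: ww|Ww|WW
W/III-3 ? II-1×II-2: ww|Ww
W/III-4 ? II-1×II-2: ww|Ww
W/III-5 aff ·: Ww|WW
W/IV-1 aff III-5×III-4: Ww|WW
W/IV-2 aff III-1×III-2: Ww|WW
⇒ W over [I-1,I-2,II-1,II-2,III-1,III-2,III-3,III-4,III-5,IV-1,IV-2]: 80 consistent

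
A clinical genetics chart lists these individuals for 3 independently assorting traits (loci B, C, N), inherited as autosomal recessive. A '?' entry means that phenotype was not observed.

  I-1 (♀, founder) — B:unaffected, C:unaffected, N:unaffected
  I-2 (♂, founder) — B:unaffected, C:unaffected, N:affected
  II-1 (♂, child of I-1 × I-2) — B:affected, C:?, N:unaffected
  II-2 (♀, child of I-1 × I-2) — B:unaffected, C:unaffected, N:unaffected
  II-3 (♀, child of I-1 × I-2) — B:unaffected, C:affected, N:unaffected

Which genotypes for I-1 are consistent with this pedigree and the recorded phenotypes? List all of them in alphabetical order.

I-1 ∈ {Bb Cc NN, Bb Cc Nn}

B/I-1 un ·: Bb
B/I-2 un ·: Bb
B/II-1 aff I-1×I-2: bb
B/II-2 un I-1×I-2: BB|Bb
B/II-3 un I-1×I-2: BB|Bb
⇒ B over [I-1,I-2,II-1,II-2,II-3]: 4 consistent
C/I-1 un ·: Cc
C/I-2 un ·: Cc
C/II-1 ? I-1×I-2: CC|Cc|cc
C/II-2 un I-1×I-2: CC|Cc
C/II-3 aff I-1×I-2: cc
⇒ C over [I-1,I-2,II-1,II-2,II-3]: 6 consistent
N/I-1 un ·: NN|Nn
N/I-2 aff ·: nn
N/II-1 un I-1×I-2: Nn
N/II-2 un I-1×I-2: Nn
N/II-3 un I-1×I-2: Nn
⇒ N over [I-1,I-2,II-1,II-2,II-3]: 2 consistent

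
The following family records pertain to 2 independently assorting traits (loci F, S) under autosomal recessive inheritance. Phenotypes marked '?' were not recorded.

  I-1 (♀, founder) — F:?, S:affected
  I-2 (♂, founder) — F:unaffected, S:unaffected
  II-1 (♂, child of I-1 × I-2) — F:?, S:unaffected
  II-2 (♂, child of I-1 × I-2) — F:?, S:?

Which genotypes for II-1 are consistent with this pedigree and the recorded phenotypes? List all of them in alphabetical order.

F/I-1 ? ·: FF|Ff|ff
F/I-2 un ·: FF|Ff
F/II-1 ? I-1×I-2: FF|Ff|ff
F/II-2 ? I-1×I-2: FF|Ff|ff
⇒ F over [I-1,I-2,II-1,II-2]: 23 consistent
S/I-1 aff ·: ss
S/I-2 un ·: SS|Ss
S/II-1 un I-1×I-2: Ss
S/II-2 ? I-1×I-2: Ss|ss
⇒ S over [I-1,I-2,II-1,II-2]: 3 consistent

II-1 ∈ {FF Ss, Ff Ss, ff Ss}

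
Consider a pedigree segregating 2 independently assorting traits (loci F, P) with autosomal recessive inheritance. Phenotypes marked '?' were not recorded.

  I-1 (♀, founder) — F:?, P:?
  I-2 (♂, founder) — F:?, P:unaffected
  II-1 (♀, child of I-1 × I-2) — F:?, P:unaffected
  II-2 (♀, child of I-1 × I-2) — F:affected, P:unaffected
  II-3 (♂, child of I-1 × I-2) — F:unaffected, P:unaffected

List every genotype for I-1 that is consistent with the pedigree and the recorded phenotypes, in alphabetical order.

F/I-1 ? ·: Ff|ff
F/I-2 ? ·: Ff|ff
F/II-1 ? I-1×I-2: FF|Ff|ff
F/II-2 aff I-1×I-2: ff
F/II-3 un I-1×I-2: FF|Ff
⇒ F over [I-1,I-2,II-1,II-2,II-3]: 10 consistent
P/I-1 ? ·: PP|Pp|pp
P/I-2 un ·: PP|Pp
P/II-1 un I-1×I-2: PP|Pp
P/II-2 un I-1×I-2: PP|Pp
P/II-3 un I-1×I-2: PP|Pp
⇒ P over [I-1,I-2,II-1,II-2,II-3]: 27 consistent

I-1 ∈ {Ff PP, Ff Pp, Ff pp, ff PP, ff Pp, ff pp}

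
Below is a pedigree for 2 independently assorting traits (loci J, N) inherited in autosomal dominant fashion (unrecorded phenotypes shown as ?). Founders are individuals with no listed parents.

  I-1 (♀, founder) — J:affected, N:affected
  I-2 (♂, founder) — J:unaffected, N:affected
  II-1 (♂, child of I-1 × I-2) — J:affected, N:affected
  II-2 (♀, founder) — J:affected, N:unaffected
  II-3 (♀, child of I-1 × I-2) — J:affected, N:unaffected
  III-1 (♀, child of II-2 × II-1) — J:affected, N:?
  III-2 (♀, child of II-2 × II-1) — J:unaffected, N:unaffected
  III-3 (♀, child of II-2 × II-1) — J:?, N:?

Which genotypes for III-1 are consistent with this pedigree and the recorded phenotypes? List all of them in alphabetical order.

III-1 ∈ {JJ Nn, JJ nn, Jj Nn, Jj nn}

J/I-1 aff ·: Jj|JJ
J/I-2 un ·: jj
J/II-1 aff I-1×I-2: Jj
J/II-2 aff ·: Jj
J/II-3 aff I-1×I-2: Jj
J/III-1 aff II-2×II-1: Jj|JJ
J/III-2 un II-2×II-1: jj
J/III-3 ? II-2×II-1: jj|Jj|JJ
⇒ J over [I-1,I-2,II-1,II-2,II-3,III-1,III-2,III-3]: 12 consistent
N/I-1 aff ·: Nn
N/I-2 aff ·: Nn
N/II-1 aff I-1×I-2: Nn
N/II-2 un ·: nn
N/II-3 un I-1×I-2: nn
N/III-1 ? II-2×II-1: nn|Nn
N/III-2 un II-2×II-1: nn
N/III-3 ? II-2×II-1: nn|Nn
⇒ N over [I-1,I-2,II-1,II-2,II-3,III-1,III-2,III-3]: 4 consistent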